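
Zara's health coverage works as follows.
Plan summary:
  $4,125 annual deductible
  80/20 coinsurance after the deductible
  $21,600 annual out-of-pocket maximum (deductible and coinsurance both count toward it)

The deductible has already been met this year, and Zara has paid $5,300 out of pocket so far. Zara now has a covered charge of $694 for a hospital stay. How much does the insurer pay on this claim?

With the deductible met, the entire $694 is subject to coinsurance.
20% of $694 = $138.80 falls to the patient.
Total out-of-pocket so far would be $5,300 + $138.80 = $5,438.80, below the $21,600 cap — no reduction.
The insurer covers the remainder: $694 − $138.80 = $555.20.

$555.20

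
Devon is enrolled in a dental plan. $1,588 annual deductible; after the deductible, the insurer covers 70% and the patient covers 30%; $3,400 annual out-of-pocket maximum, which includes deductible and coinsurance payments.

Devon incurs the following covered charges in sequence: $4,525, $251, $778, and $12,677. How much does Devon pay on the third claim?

Claim 1 ($4,525): $1,588 to deductible, leaving $2,937; 30% of $2,937 = $881.10. Patient pays $2,469.10; OOP now $2,469.10.
Claim 2 ($251): deductible met; 30% of $251 = $75.30. Cost to patient: $75.30. OOP to date $2,544.40.
Claim 3 ($778): 30% coinsurance on $778 = $233.40. Patient pays $233.40; OOP now $2,777.80.

$233.40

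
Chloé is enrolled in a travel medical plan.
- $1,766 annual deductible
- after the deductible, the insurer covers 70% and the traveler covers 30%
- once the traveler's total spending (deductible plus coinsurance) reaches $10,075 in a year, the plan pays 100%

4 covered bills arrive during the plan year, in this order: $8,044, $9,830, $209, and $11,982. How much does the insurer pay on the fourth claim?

#1 ($8,044): deductible takes $1,766, $6,278 remains; traveler's 30% is $1,883.40. Cost to traveler: $3,649.40. OOP to date $3,649.40. Plan pays $8,044 − $3,649.40 = $4,394.60.
#2 ($9,830): 30% coinsurance on $9,830 = $2,949. Traveler owes $2,949 (running OOP $6,598.40). Insurer: $9,830 − $2,949 = $6,881.
#3 ($209): deductible met; 30% of $209 = $62.70. Traveler owes $62.70 (running OOP $6,661.10). Insurer: $209 − $62.70 = $146.30.
#4 ($11,982): deductible already satisfied, so traveler's share is 30% × $11,982 = $3,594.60. Adding that to $6,661.10 gives $10,255.70, past the $10,075 cap; traveler pays only $10,075 − $6,661.10 = $3,413.90. Insurer: $11,982 − $3,413.90 = $8,568.10.

$8,568.10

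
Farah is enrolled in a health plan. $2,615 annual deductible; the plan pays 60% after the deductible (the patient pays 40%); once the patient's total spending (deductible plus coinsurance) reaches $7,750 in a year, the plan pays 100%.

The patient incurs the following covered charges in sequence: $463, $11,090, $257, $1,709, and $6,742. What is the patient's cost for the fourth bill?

Claim 1 ($463): all of it applies to the deductible. Patient pays $463; OOP now $463.
Claim 2 ($11,090): deductible takes $2,152, $8,938 remains; coinsurance $8,938 × 40% = $3,575.20. Patient owes $5,727.20 (running OOP $6,190.20).
Claim 3 ($257): deductible met; 40% of $257 = $102.80. Patient pays $102.80; OOP now $6,293.
Claim 4 ($1,709): 40% coinsurance on $1,709 = $683.60. Patient pays $683.60; OOP now $6,976.60.

$683.60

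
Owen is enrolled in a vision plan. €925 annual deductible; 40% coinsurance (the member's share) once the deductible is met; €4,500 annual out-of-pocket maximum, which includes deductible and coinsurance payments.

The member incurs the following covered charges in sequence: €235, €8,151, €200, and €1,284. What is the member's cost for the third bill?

Claim 1 — €235: all of it applies to the deductible. Cost to member: €235. OOP to date €235.
Claim 2 — €8,151: €690 finishes the deductible; €7,461 goes to coinsurance; member's 40% is €2,984.40. Member owes €3,674.40 (running OOP €3,909.40).
Claim 3 — €200: 40% coinsurance on €200 = €80. Member owes €80 (running OOP €3,989.40).

€80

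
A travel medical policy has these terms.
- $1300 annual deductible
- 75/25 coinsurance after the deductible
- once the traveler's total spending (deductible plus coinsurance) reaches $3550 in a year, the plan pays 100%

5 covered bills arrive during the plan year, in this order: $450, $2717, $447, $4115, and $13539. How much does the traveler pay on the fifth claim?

$642.75

Claim 1 ($450): entire amount goes to the deductible. Cost to traveler: $450. OOP to date $450.
Claim 2 ($2717): $850 to deductible, leaving $1867; 25% of $1867 = $466.75. Cost to traveler: $1316.75. OOP to date $1766.75.
Claim 3 ($447): 25% coinsurance on $447 = $111.75. Cost to traveler: $111.75. OOP to date $1878.50.
Claim 4 ($4115): deductible met; 25% of $4115 = $1028.75. Traveler pays $1028.75; OOP now $2907.25.
Claim 5 ($13539): deductible already satisfied, so traveler's share is 25% × $13539 = $3384.75. Adding that to $2907.25 gives $6292, past the $3550 cap; traveler pays only $3550 − $2907.25 = $642.75.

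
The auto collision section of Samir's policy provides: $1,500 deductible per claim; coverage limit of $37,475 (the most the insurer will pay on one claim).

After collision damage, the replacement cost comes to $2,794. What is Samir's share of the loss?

$1,500

Subtract the deductible: $2,794 − $1,500 = $1,294.
$1,294 ≤ $37,475, so the limit doesn't bind; insurer pays $1,294.
Driver's share is the uncovered remainder: $2,794 − $1,294 = $1,500.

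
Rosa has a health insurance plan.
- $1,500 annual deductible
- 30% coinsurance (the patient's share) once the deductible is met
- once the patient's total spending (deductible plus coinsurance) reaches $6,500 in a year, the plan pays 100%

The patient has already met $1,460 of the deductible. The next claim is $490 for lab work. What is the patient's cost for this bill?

$175

Deductible still to meet: $1,500 − $1,460 = $40.
That leaves $490 − $40 = $450 for coinsurance.
Patient's 30% share of $450 is $135.
That puts the patient's cost at $40 + $135 = $175 before any cap.
Year-to-date out-of-pocket becomes $1,460 + $175 = $1,635, still under the $6,500 maximum, so no cap applies.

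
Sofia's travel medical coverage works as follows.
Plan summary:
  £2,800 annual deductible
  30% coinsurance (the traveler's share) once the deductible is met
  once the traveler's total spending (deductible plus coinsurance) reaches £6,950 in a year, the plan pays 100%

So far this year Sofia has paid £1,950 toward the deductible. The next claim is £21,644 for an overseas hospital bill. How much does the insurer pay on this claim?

Deductible still to meet: £2,800 − £1,950 = £850.
That leaves £21,644 − £850 = £20,794 for coinsurance.
30% of £20,794 = £6,238.20 falls to the traveler.
Traveler responsibility before any cap: £850 + £6,238.20 = £7,088.20.
Adding £7,088.20 to the £1,950 already spent would give £9,038.20, which exceeds the £6,950 cap; the traveler pays just £6,950 − £1,950 = £5,000.
Insurer pays the balance: £21,644 − £5,000 = £16,644.

£16,644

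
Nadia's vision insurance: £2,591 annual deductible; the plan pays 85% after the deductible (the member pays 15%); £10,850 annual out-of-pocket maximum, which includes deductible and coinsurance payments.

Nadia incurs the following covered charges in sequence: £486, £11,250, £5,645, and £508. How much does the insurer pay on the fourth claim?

Bill 1, £486: entire amount goes to the deductible. Cost to member: £486. OOP to date £486. Plan pays £486 − £486 = £0.
Bill 2, £11,250: deductible takes £2,105, £9,145 remains; coinsurance £9,145 × 15% = £1,371.75. Cost to member: £3,476.75. OOP to date £3,962.75. Insurer: £11,250 − £3,476.75 = £7,773.25.
Bill 3, £5,645: deductible already satisfied, so member's share is 15% × £5,645 = £846.75. Member owes £846.75 (running OOP £4,809.50). Plan pays £5,645 − £846.75 = £4,798.25.
Bill 4, £508: deductible already satisfied, so member's share is 15% × £508 = £76.20. Cost to member: £76.20. OOP to date £4,885.70. Plan pays £508 − £76.20 = £431.80.

£431.80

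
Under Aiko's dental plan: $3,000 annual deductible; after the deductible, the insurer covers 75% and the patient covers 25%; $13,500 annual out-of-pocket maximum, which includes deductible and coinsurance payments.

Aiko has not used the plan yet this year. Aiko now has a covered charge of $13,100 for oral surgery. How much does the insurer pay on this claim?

The full $3,000 deductible is still open; $3,000 of this bill applies to it.
After the $3,000 deductible portion, $13,100 − $3,000 = $10,100 is subject to coinsurance.
25% of $10,100 = $2,525 falls to the patient.
So the patient owes $3,000 + $2,525 = $5,525 before any cap.
Year-to-date out-of-pocket becomes $0 + $5,525 = $5,525, still under the $13,500 maximum, so no cap applies.
The plan picks up $13,100 − $5,525 = $7,575.

$7,575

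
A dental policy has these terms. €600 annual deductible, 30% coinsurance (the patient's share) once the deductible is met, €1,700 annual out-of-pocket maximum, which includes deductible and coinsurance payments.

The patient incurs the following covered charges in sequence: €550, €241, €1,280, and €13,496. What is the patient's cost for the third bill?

€384

#1 (€550): entire amount goes to the deductible. Patient owes €550 (running OOP €550).
#2 (€241): €50 finishes the deductible; €191 goes to coinsurance; 30% of €191 = €57.30. Cost to patient: €107.30. OOP to date €657.30.
#3 (€1,280): deductible met; 30% of €1,280 = €384. Patient owes €384 (running OOP €1,041.30).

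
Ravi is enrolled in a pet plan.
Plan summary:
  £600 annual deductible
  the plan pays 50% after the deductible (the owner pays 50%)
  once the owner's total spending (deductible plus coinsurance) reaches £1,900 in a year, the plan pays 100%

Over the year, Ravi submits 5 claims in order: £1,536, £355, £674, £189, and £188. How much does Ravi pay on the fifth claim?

£94

#1 (£1,536): £600 finishes the deductible; £936 goes to coinsurance; 50% of £936 = £468. Owner pays £1,068; OOP now £1,068.
#2 (£355): deductible met; 50% of £355 = £177.50. Cost to owner: £177.50. OOP to date £1,245.50.
#3 (£674): 50% coinsurance on £674 = £337. Owner pays £337; OOP now £1,582.50.
#4 (£189): 50% coinsurance on £189 = £94.50. Cost to owner: £94.50. OOP to date £1,677.
#5 (£188): deductible met; 50% of £188 = £94. Cost to owner: £94. OOP to date £1,771.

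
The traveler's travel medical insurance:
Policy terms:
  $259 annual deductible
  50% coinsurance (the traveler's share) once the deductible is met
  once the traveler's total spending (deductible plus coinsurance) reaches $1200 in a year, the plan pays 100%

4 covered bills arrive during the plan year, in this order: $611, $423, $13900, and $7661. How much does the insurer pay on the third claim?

#1 ($611): deductible takes $259, $352 remains; traveler's 50% is $176. Traveler pays $435; OOP now $435. Insurer: $611 − $435 = $176.
#2 ($423): deductible already satisfied, so traveler's share is 50% × $423 = $211.50. Traveler pays $211.50; OOP now $646.50. Plan pays $423 − $211.50 = $211.50.
#3 ($13900): deductible already satisfied, so traveler's share is 50% × $13900 = $6950. Adding that to $646.50 gives $7596.50, past the $1200 cap; traveler pays only $1200 − $646.50 = $553.50. Insurer: $13900 − $553.50 = $13346.50.

$13346.50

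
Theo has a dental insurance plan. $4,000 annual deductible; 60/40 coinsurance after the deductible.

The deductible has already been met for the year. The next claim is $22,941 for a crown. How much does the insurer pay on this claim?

With the deductible met, the entire $22,941 is subject to coinsurance.
Coinsurance: $22,941 × 40% = $9,176.40.
Insurer pays the balance: $22,941 − $9,176.40 = $13,764.60.

$13,764.60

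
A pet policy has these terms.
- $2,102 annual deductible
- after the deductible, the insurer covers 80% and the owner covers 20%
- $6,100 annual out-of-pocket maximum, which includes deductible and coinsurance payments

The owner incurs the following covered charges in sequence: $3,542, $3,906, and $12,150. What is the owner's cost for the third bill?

$2,430

#1 ($3,542): $2,102 to deductible, leaving $1,440; 20% of $1,440 = $288. Owner owes $2,390 (running OOP $2,390).
#2 ($3,906): 20% coinsurance on $3,906 = $781.20. Owner owes $781.20 (running OOP $3,171.20).
#3 ($12,150): deductible already satisfied, so owner's share is 20% × $12,150 = $2,430. Owner owes $2,430 (running OOP $5,601.20).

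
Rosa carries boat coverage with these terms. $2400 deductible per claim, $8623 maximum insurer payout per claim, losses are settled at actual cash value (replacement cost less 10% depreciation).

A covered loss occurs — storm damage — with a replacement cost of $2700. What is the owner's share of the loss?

Actual cash value after 10% depreciation: $2700 × 90% = $2430.
Less the $2400 deductible: $2430 − $2400 = $30.
$30 is within the $8623 limit, so the insurer pays $30.
Out of pocket: $2700 − $30 = $2670.

$2670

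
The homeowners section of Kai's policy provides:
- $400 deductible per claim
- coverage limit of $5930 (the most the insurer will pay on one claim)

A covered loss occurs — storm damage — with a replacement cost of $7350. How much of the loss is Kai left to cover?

$1420

Less the $400 deductible: $7350 − $400 = $6950.
Since $6950 > $5930, the payout is capped at $5930.
Out of pocket: $7350 − $5930 = $1420.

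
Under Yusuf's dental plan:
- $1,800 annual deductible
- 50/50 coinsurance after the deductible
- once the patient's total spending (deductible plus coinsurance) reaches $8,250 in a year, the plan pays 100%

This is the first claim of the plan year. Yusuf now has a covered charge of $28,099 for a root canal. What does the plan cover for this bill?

$19,849

Nothing has been paid toward the $1,800 deductible, so the first $1,800 of this charge is applied there.
That leaves $28,099 − $1,800 = $26,299 for coinsurance.
50% of $26,299 = $13,149.50 falls to the patient.
That puts the patient's cost at $1,800 + $13,149.50 = $14,949.50 before any cap.
That would bring total out-of-pocket to $14,949.50, past the $8,250 cap. The patient is capped at $8,250 − $0 = $8,250 on this claim.
Insurer pays the balance: $28,099 − $8,250 = $19,849.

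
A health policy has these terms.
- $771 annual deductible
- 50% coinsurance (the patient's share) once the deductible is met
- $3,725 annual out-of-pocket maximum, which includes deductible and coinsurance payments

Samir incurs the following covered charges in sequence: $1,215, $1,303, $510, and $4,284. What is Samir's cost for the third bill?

$255

Bill 1, $1,215: $771 to deductible, leaving $444; coinsurance $444 × 50% = $222. Cost to patient: $993. OOP to date $993.
Bill 2, $1,303: deductible already satisfied, so patient's share is 50% × $1,303 = $651.50. Patient owes $651.50 (running OOP $1,644.50).
Bill 3, $510: deductible met; 50% of $510 = $255. Cost to patient: $255. OOP to date $1,899.50.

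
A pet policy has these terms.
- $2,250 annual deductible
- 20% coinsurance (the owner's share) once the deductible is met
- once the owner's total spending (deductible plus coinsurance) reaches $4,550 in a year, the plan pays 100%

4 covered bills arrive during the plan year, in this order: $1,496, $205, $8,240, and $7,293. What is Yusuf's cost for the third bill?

$2,087.20

Claim 1 ($1,496): entire amount goes to the deductible. Owner pays $1,496; OOP now $1,496.
Claim 2 ($205): fully absorbed by the deductible. Owner pays $205; OOP now $1,701.
Claim 3 ($8,240): deductible takes $549, $7,691 remains; 20% of $7,691 = $1,538.20. Owner owes $2,087.20 (running OOP $3,788.20).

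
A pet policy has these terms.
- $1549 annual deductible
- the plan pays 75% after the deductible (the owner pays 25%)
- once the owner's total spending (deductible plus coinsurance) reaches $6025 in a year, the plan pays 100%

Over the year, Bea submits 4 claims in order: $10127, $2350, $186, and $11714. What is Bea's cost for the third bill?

$46.50

Bill 1, $10127: deductible takes $1549, $8578 remains; owner's 25% is $2144.50. Cost to owner: $3693.50. OOP to date $3693.50.
Bill 2, $2350: 25% coinsurance on $2350 = $587.50. Owner pays $587.50; OOP now $4281.
Bill 3, $186: deductible met; 25% of $186 = $46.50. Owner pays $46.50; OOP now $4327.50.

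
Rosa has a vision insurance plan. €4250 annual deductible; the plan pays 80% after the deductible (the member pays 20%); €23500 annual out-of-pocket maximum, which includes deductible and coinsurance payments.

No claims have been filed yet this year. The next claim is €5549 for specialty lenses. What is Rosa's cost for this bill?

€4509.80

The full €4250 deductible is still open; €4250 of this bill applies to it.
After the €4250 deductible portion, €5549 − €4250 = €1299 is subject to coinsurance.
Coinsurance: €1299 × 20% = €259.80.
That puts the member's cost at €4250 + €259.80 = €4509.80 before any cap.
Cumulative spending €0 + €4509.80 = €4509.80 stays under the €23500 maximum.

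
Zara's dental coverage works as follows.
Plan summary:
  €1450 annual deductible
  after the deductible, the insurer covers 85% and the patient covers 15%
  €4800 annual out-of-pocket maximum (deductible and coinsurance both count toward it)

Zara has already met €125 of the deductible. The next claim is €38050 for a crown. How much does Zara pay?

€4675

Remaining deductible: €1450 − €125 = €1325.
That leaves €38050 − €1325 = €36725 for coinsurance.
15% of €36725 = €5508.75 falls to the patient.
So the patient owes €1325 + €5508.75 = €6833.75 before any cap.
Year-to-date out-of-pocket would reach €125 + €6833.75 = €6958.75, above the €4800 maximum, so the patient pays only €4800 − €125 = €4675.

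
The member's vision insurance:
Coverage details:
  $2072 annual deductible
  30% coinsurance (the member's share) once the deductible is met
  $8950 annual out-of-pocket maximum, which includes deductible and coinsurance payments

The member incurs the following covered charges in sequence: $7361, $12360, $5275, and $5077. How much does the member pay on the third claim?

Claim 1 — $7361: $2072 to deductible, leaving $5289; coinsurance $5289 × 30% = $1586.70. Member pays $3658.70; OOP now $3658.70.
Claim 2 — $12360: deductible met; 30% of $12360 = $3708. Member owes $3708 (running OOP $7366.70).
Claim 3 — $5275: deductible already satisfied, so member's share is 30% × $5275 = $1582.50. Cost to member: $1582.50. OOP to date $8949.20.

$1582.50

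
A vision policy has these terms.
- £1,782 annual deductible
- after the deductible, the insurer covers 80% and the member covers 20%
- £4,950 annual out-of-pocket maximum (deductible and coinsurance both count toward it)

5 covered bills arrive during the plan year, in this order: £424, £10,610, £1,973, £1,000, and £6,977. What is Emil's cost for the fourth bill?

Claim 1 (£424): all of it applies to the deductible. Member owes £424 (running OOP £424).
Claim 2 (£10,610): £1,358 finishes the deductible; £9,252 goes to coinsurance; member's 20% is £1,850.40. Member pays £3,208.40; OOP now £3,632.40.
Claim 3 (£1,973): 20% coinsurance on £1,973 = £394.60. Member owes £394.60 (running OOP £4,027).
Claim 4 (£1,000): deductible already satisfied, so member's share is 20% × £1,000 = £200. Member owes £200 (running OOP £4,227).

£200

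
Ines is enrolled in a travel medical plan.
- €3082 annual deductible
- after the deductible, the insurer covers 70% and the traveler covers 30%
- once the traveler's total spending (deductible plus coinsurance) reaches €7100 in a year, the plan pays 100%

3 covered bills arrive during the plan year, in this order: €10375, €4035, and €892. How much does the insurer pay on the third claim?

Bill 1, €10375: deductible takes €3082, €7293 remains; 30% of €7293 = €2187.90. Cost to traveler: €5269.90. OOP to date €5269.90. Plan pays €10375 − €5269.90 = €5105.10.
Bill 2, €4035: deductible met; 30% of €4035 = €1210.50. Traveler pays €1210.50; OOP now €6480.40. Plan pays €4035 − €1210.50 = €2824.50.
Bill 3, €892: deductible already satisfied, so traveler's share is 30% × €892 = €267.60. Traveler owes €267.60 (running OOP €6748). Plan pays €892 − €267.60 = €624.40.

€624.40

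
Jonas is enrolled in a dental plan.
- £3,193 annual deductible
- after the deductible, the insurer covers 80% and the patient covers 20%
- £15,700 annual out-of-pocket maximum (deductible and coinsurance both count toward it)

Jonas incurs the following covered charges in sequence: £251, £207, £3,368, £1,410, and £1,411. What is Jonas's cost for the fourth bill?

Claim 1 (£251): all of it applies to the deductible. Patient pays £251; OOP now £251.
Claim 2 (£207): entire amount goes to the deductible. Patient owes £207 (running OOP £458).
Claim 3 (£3,368): deductible takes £2,735, £633 remains; patient's 20% is £126.60. Cost to patient: £2,861.60. OOP to date £3,319.60.
Claim 4 (£1,410): deductible already satisfied, so patient's share is 20% × £1,410 = £282. Cost to patient: £282. OOP to date £3,601.60.

£282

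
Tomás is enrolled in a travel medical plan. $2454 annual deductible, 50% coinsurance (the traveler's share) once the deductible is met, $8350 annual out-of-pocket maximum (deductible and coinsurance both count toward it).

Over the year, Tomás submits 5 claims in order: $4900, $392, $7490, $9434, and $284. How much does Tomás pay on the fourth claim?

Claim 1 ($4900): $2454 finishes the deductible; $2446 goes to coinsurance; 50% of $2446 = $1223. Traveler owes $3677 (running OOP $3677).
Claim 2 ($392): deductible met; 50% of $392 = $196. Traveler pays $196; OOP now $3873.
Claim 3 ($7490): deductible met; 50% of $7490 = $3745. Traveler owes $3745 (running OOP $7618).
Claim 4 ($9434): deductible already satisfied, so traveler's share is 50% × $9434 = $4717. OOP would hit $12335 > $8350, so the cap limits the traveler to $8350 − $7618 = $732.

$732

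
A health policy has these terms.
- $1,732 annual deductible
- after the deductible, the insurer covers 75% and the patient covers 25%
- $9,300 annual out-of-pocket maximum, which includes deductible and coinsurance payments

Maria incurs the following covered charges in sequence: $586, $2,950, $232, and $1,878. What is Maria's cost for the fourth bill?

Claim 1 — $586: fully absorbed by the deductible. Patient owes $586 (running OOP $586).
Claim 2 — $2,950: deductible takes $1,146, $1,804 remains; 25% of $1,804 = $451. Cost to patient: $1,597. OOP to date $2,183.
Claim 3 — $232: deductible met; 25% of $232 = $58. Patient pays $58; OOP now $2,241.
Claim 4 — $1,878: 25% coinsurance on $1,878 = $469.50. Patient pays $469.50; OOP now $2,710.50.

$469.50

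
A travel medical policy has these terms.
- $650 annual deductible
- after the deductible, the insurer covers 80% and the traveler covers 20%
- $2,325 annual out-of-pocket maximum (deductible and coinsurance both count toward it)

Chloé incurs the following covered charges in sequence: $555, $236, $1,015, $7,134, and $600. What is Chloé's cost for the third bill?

$203

Bill 1, $555: fully absorbed by the deductible. Cost to traveler: $555. OOP to date $555.
Bill 2, $236: deductible takes $95, $141 remains; 20% of $141 = $28.20. Cost to traveler: $123.20. OOP to date $678.20.
Bill 3, $1,015: 20% coinsurance on $1,015 = $203. Traveler pays $203; OOP now $881.20.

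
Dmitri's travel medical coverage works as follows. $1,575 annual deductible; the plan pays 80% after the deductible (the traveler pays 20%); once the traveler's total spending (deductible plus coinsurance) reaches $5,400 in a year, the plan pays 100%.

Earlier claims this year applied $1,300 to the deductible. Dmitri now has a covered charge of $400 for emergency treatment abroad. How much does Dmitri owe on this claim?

$300

Deductible still to meet: $1,575 − $1,300 = $275.
The remaining $125 (= $400 − $275) moves to coinsurance.
20% of $125 = $25 falls to the traveler.
That puts the traveler's cost at $275 + $25 = $300 before any cap.
Total out-of-pocket so far would be $1,300 + $300 = $1,600, below the $5,400 cap — no reduction.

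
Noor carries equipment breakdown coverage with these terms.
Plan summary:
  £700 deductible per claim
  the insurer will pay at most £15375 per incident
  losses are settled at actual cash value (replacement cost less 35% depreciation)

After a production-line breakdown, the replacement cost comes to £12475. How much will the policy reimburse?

£7408.75

Depreciate 35%: the covered value is £12475 × 0.65 = £8108.75.
After the deductible, £8108.75 − £700 = £7408.75 remains.
£7408.75 ≤ £15375, so the limit doesn't bind; insurer pays £7408.75.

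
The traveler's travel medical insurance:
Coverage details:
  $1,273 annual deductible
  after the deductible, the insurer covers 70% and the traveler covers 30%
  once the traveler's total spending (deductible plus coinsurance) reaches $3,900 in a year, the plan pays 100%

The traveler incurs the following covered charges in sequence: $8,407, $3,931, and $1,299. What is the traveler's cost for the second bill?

$486.80

#1 ($8,407): $1,273 finishes the deductible; $7,134 goes to coinsurance; traveler's 30% is $2,140.20. Traveler pays $3,413.20; OOP now $3,413.20.
#2 ($3,931): 30% coinsurance on $3,931 = $1,179.30. That would push OOP to $4,592.50, over the $3,900 cap, so traveler pays $3,900 − $3,413.20 = $486.80.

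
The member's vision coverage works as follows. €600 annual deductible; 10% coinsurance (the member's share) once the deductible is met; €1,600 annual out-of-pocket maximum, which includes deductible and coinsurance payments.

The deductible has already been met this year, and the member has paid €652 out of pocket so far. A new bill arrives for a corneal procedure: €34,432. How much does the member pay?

€948

The deductible is already satisfied, so the full bill goes to coinsurance.
10% of €34,432 = €3,443.20 falls to the member.
Year-to-date out-of-pocket would reach €652 + €3,443.20 = €4,095.20, above the €1,600 maximum, so the member pays only €1,600 − €652 = €948.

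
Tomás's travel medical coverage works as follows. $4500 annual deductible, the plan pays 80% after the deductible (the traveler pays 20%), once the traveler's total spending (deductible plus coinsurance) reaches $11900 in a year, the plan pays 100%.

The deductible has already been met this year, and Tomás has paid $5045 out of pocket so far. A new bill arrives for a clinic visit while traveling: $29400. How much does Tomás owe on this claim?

$5880

The deductible is already satisfied, so the full bill goes to coinsurance.
Coinsurance: $29400 × 20% = $5880.
Total out-of-pocket so far would be $5045 + $5880 = $10925, below the $11900 cap — no reduction.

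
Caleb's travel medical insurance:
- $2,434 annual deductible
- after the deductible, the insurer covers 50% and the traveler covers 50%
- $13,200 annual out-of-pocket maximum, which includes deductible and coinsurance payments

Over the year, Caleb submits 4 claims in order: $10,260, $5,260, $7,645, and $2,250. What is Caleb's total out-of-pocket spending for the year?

$13,200

Bill 1, $10,260: deductible takes $2,434, $7,826 remains; 50% of $7,826 = $3,913. Traveler pays $6,347; OOP now $6,347.
Bill 2, $5,260: 50% coinsurance on $5,260 = $2,630. Cost to traveler: $2,630. OOP to date $8,977.
Bill 3, $7,645: deductible already satisfied, so traveler's share is 50% × $7,645 = $3,822.50. Traveler pays $3,822.50; OOP now $12,799.50.
Bill 4, $2,250: deductible already satisfied, so traveler's share is 50% × $2,250 = $1,125. That would push OOP to $13,924.50, over the $13,200 cap, so traveler pays $13,200 − $12,799.50 = $400.50.
Summing the traveler's payments: $6,347 + $2,630 + $3,822.50 + $400.50 = $13,200.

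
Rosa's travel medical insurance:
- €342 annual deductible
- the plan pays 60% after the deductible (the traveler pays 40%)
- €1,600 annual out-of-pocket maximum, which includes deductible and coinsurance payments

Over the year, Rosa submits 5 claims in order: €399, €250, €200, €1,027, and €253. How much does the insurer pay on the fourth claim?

Claim 1 — €399: €342 to deductible, leaving €57; 40% of €57 = €22.80. Traveler pays €364.80; OOP now €364.80. Plan pays €399 − €364.80 = €34.20.
Claim 2 — €250: 40% coinsurance on €250 = €100. Traveler pays €100; OOP now €464.80. Plan pays €250 − €100 = €150.
Claim 3 — €200: deductible already satisfied, so traveler's share is 40% × €200 = €80. Cost to traveler: €80. OOP to date €544.80. Plan pays €200 − €80 = €120.
Claim 4 — €1,027: 40% coinsurance on €1,027 = €410.80. Traveler owes €410.80 (running OOP €955.60). Plan pays €1,027 − €410.80 = €616.20.

€616.20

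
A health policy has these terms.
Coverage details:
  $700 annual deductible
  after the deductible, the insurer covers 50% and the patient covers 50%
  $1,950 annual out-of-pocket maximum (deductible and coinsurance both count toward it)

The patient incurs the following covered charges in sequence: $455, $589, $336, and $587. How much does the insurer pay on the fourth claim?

$293.50

#1 ($455): all of it applies to the deductible. Patient owes $455 (running OOP $455). Insurer: $455 − $455 = $0.
#2 ($589): deductible takes $245, $344 remains; patient's 50% is $172. Cost to patient: $417. OOP to date $872. Plan pays $589 − $417 = $172.
#3 ($336): deductible already satisfied, so patient's share is 50% × $336 = $168. Patient pays $168; OOP now $1,040. Plan pays $336 − $168 = $168.
#4 ($587): deductible already satisfied, so patient's share is 50% × $587 = $293.50. Patient owes $293.50 (running OOP $1,333.50). Insurer: $587 − $293.50 = $293.50.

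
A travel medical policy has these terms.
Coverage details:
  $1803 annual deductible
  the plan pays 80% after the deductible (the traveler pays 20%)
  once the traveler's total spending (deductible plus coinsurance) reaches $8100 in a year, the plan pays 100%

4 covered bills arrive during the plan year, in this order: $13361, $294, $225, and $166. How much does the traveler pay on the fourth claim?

Claim 1 — $13361: $1803 to deductible, leaving $11558; 20% of $11558 = $2311.60. Cost to traveler: $4114.60. OOP to date $4114.60.
Claim 2 — $294: 20% coinsurance on $294 = $58.80. Traveler owes $58.80 (running OOP $4173.40).
Claim 3 — $225: deductible already satisfied, so traveler's share is 20% × $225 = $45. Cost to traveler: $45. OOP to date $4218.40.
Claim 4 — $166: 20% coinsurance on $166 = $33.20. Cost to traveler: $33.20. OOP to date $4251.60.

$33.20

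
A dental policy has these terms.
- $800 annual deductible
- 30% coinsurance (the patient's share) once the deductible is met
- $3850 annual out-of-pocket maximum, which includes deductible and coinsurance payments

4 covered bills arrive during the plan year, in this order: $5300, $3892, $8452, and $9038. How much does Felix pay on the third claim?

$532.40

#1 ($5300): $800 to deductible, leaving $4500; patient's 30% is $1350. Patient pays $2150; OOP now $2150.
#2 ($3892): deductible met; 30% of $3892 = $1167.60. Patient owes $1167.60 (running OOP $3317.60).
#3 ($8452): deductible already satisfied, so patient's share is 30% × $8452 = $2535.60. That would push OOP to $5853.20, over the $3850 cap, so patient pays $3850 − $3317.60 = $532.40.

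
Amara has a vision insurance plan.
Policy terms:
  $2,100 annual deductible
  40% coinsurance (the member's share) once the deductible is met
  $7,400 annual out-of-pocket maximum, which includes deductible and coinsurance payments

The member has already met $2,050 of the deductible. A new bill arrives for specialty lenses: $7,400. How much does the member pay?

$2,990

Deductible still to meet: $2,100 − $2,050 = $50.
The remaining $7,350 (= $7,400 − $50) moves to coinsurance.
40% of $7,350 = $2,940 falls to the member.
Member responsibility before any cap: $50 + $2,940 = $2,990.
Year-to-date out-of-pocket becomes $2,050 + $2,990 = $5,040, still under the $7,400 maximum, so no cap applies.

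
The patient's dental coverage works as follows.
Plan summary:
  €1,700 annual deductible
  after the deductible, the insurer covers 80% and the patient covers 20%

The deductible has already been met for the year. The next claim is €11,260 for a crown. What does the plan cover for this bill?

€9,008

With the deductible met, the entire €11,260 is subject to coinsurance.
Patient's 20% share of €11,260 is €2,252.
The insurer covers the remainder: €11,260 − €2,252 = €9,008.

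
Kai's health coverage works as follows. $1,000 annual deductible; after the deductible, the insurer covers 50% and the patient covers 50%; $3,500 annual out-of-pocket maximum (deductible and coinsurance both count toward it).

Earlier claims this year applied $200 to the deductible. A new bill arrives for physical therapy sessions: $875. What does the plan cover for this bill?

Deductible still to meet: $1,000 − $200 = $800.
The remaining $75 (= $875 − $800) moves to coinsurance.
Patient's 50% share of $75 is $37.50.
Patient responsibility before any cap: $800 + $37.50 = $837.50.
Total out-of-pocket so far would be $200 + $837.50 = $1,037.50, below the $3,500 cap — no reduction.
The insurer covers the remainder: $875 − $837.50 = $37.50.

$37.50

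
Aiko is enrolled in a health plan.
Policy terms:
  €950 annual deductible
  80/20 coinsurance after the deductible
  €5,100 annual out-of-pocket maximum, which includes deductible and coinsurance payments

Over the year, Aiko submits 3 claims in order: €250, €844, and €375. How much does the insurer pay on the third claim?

€300

Bill 1, €250: entire amount goes to the deductible. Patient owes €250 (running OOP €250). Plan pays €250 − €250 = €0.
Bill 2, €844: €700 to deductible, leaving €144; patient's 20% is €28.80. Patient pays €728.80; OOP now €978.80. Insurer: €844 − €728.80 = €115.20.
Bill 3, €375: 20% coinsurance on €375 = €75. Patient owes €75 (running OOP €1,053.80). Plan pays €375 − €75 = €300.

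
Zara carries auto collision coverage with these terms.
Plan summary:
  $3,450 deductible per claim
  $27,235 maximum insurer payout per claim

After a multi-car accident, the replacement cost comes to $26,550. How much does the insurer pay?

Subtract the deductible: $26,550 − $3,450 = $23,100.
That's under the $27,235 cap, so the insurer reimburses the full $23,100.

$23,100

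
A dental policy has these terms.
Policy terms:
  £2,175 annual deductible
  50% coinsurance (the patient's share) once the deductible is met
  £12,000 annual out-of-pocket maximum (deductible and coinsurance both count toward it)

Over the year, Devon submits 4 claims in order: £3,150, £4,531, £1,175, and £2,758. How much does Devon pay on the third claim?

Claim 1 — £3,150: deductible takes £2,175, £975 remains; coinsurance £975 × 50% = £487.50. Patient pays £2,662.50; OOP now £2,662.50.
Claim 2 — £4,531: deductible already satisfied, so patient's share is 50% × £4,531 = £2,265.50. Patient owes £2,265.50 (running OOP £4,928).
Claim 3 — £1,175: deductible met; 50% of £1,175 = £587.50. Patient owes £587.50 (running OOP £5,515.50).

£587.50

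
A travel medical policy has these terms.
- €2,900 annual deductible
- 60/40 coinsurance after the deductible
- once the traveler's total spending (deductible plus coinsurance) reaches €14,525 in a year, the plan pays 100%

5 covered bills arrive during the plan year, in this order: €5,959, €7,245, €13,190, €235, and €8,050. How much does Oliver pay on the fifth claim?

#1 (€5,959): €2,900 finishes the deductible; €3,059 goes to coinsurance; coinsurance €3,059 × 40% = €1,223.60. Traveler pays €4,123.60; OOP now €4,123.60.
#2 (€7,245): 40% coinsurance on €7,245 = €2,898. Traveler pays €2,898; OOP now €7,021.60.
#3 (€13,190): 40% coinsurance on €13,190 = €5,276. Traveler owes €5,276 (running OOP €12,297.60).
#4 (€235): deductible already satisfied, so traveler's share is 40% × €235 = €94. Traveler pays €94; OOP now €12,391.60.
#5 (€8,050): deductible met; 40% of €8,050 = €3,220. OOP would hit €15,611.60 > €14,525, so the cap limits the traveler to €14,525 − €12,391.60 = €2,133.40.

€2,133.40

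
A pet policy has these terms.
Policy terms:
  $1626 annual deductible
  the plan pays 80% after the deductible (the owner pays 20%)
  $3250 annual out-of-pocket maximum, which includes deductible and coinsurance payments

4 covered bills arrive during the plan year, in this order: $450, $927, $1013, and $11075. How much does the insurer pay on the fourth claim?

#1 ($450): all of it applies to the deductible. Owner owes $450 (running OOP $450). Plan pays $450 − $450 = $0.
#2 ($927): entire amount goes to the deductible. Cost to owner: $927. OOP to date $1377. Insurer: $927 − $927 = $0.
#3 ($1013): $249 finishes the deductible; $764 goes to coinsurance; owner's 20% is $152.80. Owner owes $401.80 (running OOP $1778.80). Plan pays $1013 − $401.80 = $611.20.
#4 ($11075): deductible already satisfied, so owner's share is 20% × $11075 = $2215. Adding that to $1778.80 gives $3993.80, past the $3250 cap; owner pays only $3250 − $1778.80 = $1471.20. Insurer: $11075 − $1471.20 = $9603.80.

$9603.80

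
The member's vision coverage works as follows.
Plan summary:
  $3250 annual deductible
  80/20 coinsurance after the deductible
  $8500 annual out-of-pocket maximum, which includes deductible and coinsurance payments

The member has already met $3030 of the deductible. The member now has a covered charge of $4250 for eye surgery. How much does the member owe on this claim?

$1026

$3030 of the $3250 deductible is already met, leaving $220.
After the $220 deductible portion, $4250 − $220 = $4030 is subject to coinsurance.
Member's 20% share of $4030 is $806.
That puts the member's cost at $220 + $806 = $1026 before any cap.
Total out-of-pocket so far would be $3030 + $1026 = $4056, below the $8500 cap — no reduction.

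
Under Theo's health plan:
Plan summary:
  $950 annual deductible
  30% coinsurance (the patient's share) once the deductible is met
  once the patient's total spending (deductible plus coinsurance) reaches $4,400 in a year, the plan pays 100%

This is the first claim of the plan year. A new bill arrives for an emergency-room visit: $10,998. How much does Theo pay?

The full $950 deductible is still open; $950 of this bill applies to it.
The remaining $10,048 (= $10,998 − $950) moves to coinsurance.
Coinsurance: $10,048 × 30% = $3,014.40.
Patient responsibility before any cap: $950 + $3,014.40 = $3,964.40.
Year-to-date out-of-pocket becomes $0 + $3,964.40 = $3,964.40, still under the $4,400 maximum, so no cap applies.

$3,964.40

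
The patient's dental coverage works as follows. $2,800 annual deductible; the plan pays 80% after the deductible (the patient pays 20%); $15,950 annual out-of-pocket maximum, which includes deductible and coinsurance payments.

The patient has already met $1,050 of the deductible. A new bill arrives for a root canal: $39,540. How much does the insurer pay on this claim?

$30,232

Remaining deductible: $2,800 − $1,050 = $1,750.
After the $1,750 deductible portion, $39,540 − $1,750 = $37,790 is subject to coinsurance.
Patient's 20% share of $37,790 is $7,558.
So the patient owes $1,750 + $7,558 = $9,308 before any cap.
Year-to-date out-of-pocket becomes $1,050 + $9,308 = $10,358, still under the $15,950 maximum, so no cap applies.
The insurer covers the remainder: $39,540 − $9,308 = $30,232.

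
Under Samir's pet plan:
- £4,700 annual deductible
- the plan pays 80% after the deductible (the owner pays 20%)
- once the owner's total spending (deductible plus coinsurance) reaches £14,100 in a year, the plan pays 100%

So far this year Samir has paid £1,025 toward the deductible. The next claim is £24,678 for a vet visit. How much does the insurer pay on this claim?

£16,802.40

Remaining deductible: £4,700 − £1,025 = £3,675.
The remaining £21,003 (= £24,678 − £3,675) moves to coinsurance.
20% of £21,003 = £4,200.60 falls to the owner.
Owner responsibility before any cap: £3,675 + £4,200.60 = £7,875.60.
Cumulative spending £1,025 + £7,875.60 = £8,900.60 stays under the £14,100 maximum.
Insurer pays the balance: £24,678 − £7,875.60 = £16,802.40.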